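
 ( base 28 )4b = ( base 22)5D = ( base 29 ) 47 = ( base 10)123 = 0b1111011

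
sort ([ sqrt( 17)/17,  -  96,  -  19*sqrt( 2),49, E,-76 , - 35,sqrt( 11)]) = [-96,- 76,-35, - 19*sqrt (2 ), sqrt( 17)/17,E,sqrt( 11),49 ] 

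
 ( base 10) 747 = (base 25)14M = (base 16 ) 2eb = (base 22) 1BL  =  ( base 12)523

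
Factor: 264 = 2^3 * 3^1*11^1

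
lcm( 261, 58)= 522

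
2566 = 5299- 2733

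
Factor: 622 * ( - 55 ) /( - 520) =2^( - 2)*11^1*13^( - 1)*311^1 = 3421/52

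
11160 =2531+8629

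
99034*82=8120788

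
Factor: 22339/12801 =89/51 = 3^( - 1 )*17^(- 1)*89^1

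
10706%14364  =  10706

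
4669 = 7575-2906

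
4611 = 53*87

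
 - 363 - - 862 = 499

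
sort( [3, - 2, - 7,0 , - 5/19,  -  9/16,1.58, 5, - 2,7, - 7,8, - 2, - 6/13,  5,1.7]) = [ - 7, - 7, - 2, - 2, - 2, - 9/16, - 6/13 , - 5/19 , 0,1.58,1.7, 3,  5 , 5,7, 8] 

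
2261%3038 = 2261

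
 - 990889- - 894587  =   - 96302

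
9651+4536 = 14187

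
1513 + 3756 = 5269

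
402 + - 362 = 40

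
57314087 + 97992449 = 155306536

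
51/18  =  2 + 5/6 = 2.83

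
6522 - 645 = 5877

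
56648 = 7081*8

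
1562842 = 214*7303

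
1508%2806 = 1508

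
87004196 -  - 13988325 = 100992521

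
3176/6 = 529+1/3 = 529.33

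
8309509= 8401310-91801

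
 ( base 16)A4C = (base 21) 5KB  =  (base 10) 2636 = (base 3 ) 10121122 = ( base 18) 828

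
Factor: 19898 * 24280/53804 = 2^2 *5^1*607^1*9949^1*13451^( - 1 ) = 120780860/13451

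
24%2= 0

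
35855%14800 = 6255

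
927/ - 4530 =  - 1 + 1201/1510 = -0.20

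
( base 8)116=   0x4E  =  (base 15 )53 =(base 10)78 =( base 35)28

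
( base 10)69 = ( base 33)23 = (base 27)2F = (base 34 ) 21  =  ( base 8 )105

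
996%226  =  92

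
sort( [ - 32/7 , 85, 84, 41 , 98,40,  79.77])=[  -  32/7,40,41, 79.77, 84,85, 98]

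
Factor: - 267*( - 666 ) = 2^1*3^3*37^1 * 89^1=177822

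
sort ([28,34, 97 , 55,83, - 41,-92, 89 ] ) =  [ - 92, - 41,  28, 34,55,83, 89,97 ]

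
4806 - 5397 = - 591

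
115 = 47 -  - 68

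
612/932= 153/233=0.66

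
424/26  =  212/13 = 16.31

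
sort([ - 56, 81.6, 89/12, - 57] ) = [ - 57, - 56,  89/12,81.6]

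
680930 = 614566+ 66364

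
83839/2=41919 + 1/2 = 41919.50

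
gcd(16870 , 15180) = 10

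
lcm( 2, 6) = 6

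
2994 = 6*499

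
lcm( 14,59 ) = 826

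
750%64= 46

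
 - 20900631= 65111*(-321 )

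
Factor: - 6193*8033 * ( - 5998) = 298390717262  =  2^1 * 11^1 * 29^1*277^1*563^1*2999^1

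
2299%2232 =67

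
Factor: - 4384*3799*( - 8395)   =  2^5*5^1*23^1*29^1*73^1*131^1*137^1 =139817180320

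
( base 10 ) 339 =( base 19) hg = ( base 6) 1323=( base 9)416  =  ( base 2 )101010011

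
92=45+47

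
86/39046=43/19523=0.00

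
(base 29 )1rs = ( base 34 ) 1ek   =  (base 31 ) 1m9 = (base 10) 1652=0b11001110100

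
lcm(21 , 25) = 525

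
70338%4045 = 1573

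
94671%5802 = 1839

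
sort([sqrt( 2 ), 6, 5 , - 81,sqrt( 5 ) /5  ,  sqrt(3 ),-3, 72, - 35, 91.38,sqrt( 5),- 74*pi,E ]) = [ - 74*pi, - 81, - 35, - 3,sqrt(5 ) /5,sqrt ( 2 ),sqrt( 3 ), sqrt ( 5 ) , E,5,6,72,91.38 ]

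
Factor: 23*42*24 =2^4*3^2*7^1*23^1 =23184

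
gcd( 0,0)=0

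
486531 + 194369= 680900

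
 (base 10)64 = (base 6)144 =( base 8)100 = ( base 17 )3D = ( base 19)37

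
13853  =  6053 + 7800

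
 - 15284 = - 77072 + 61788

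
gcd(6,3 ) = 3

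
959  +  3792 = 4751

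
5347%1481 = 904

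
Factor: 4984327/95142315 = 3^(  -  1 )*5^ (-1) * 19^2 * 239^ ( - 1)*13807^1 * 26539^(-1 ) 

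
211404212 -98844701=112559511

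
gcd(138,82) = 2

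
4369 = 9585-5216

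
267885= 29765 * 9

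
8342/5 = 1668+2/5 = 1668.40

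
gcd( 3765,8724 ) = 3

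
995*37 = 36815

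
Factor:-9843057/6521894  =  -2^(-1 ) *3^2*7^1*23^1*6793^1*3260947^ ( - 1) 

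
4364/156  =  1091/39 = 27.97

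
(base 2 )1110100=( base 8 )164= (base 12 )98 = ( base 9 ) 138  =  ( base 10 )116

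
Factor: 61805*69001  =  5^1*47^1*263^1*69001^1 =4264606805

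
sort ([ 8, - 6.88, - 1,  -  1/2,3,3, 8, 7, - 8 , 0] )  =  [ - 8,-6.88, - 1,-1/2,0 , 3, 3,7, 8,8]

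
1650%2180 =1650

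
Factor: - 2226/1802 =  - 21/17= - 3^1 * 7^1 * 17^( - 1)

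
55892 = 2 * 27946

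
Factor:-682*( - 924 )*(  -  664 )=-418431552 = - 2^6*3^1*7^1*11^2*31^1*83^1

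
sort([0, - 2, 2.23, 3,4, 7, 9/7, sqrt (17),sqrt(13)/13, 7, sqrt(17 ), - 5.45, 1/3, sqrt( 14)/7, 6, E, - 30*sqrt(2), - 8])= [ - 30*sqrt( 2), - 8, -5.45,-2, 0, sqrt( 13 )/13, 1/3,  sqrt(14)/7, 9/7 , 2.23, E,  3 , 4, sqrt( 17), sqrt(17), 6,7, 7] 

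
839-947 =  - 108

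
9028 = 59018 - 49990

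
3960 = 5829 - 1869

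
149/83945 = 149/83945 = 0.00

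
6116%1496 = 132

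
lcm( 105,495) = 3465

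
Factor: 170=2^1*5^1*17^1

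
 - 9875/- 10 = 1975/2 = 987.50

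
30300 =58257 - 27957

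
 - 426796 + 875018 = 448222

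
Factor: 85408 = 2^5*17^1*157^1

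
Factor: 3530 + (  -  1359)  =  13^1 * 167^1 = 2171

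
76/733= 76/733 = 0.10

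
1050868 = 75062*14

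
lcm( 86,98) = 4214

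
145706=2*72853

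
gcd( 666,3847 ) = 1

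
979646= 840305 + 139341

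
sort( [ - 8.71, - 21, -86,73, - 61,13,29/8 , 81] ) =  [- 86, - 61, - 21,-8.71, 29/8 , 13,73, 81]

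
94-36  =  58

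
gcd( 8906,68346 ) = 2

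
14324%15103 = 14324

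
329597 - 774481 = - 444884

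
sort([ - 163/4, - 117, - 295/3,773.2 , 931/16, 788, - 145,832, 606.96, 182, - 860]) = [ - 860, - 145,-117, - 295/3, - 163/4, 931/16,182,606.96,  773.2  ,  788,832]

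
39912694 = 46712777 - 6800083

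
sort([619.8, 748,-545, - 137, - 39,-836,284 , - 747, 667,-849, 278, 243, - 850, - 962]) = [ - 962, - 850, - 849, - 836 , - 747, - 545, - 137, - 39,243,  278, 284, 619.8, 667,  748] 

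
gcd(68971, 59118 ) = 9853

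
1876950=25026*75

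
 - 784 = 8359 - 9143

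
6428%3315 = 3113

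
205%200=5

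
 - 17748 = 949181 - 966929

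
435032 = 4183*104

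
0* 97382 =0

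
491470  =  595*826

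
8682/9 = 964 + 2/3 = 964.67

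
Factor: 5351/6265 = 5^( - 1)*7^( - 1 )*179^(  -  1 ) * 5351^1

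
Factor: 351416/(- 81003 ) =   -  2^3*3^( -1 )*67^(  -  1)*109^1= - 872/201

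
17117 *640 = 10954880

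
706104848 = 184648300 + 521456548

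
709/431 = 709/431 = 1.65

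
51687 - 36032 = 15655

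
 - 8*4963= - 39704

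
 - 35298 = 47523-82821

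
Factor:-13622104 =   -  2^3 *47^1*36229^1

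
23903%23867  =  36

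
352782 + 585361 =938143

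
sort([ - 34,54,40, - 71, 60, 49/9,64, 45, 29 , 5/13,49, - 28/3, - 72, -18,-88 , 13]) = [ - 88, - 72, -71,-34,  -  18, - 28/3, 5/13, 49/9, 13, 29, 40,45,49, 54,  60, 64]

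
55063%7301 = 3956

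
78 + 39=117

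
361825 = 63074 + 298751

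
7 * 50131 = 350917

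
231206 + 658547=889753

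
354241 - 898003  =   - 543762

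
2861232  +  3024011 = 5885243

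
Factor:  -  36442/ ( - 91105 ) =2^1*5^( - 1) =2/5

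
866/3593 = 866/3593=0.24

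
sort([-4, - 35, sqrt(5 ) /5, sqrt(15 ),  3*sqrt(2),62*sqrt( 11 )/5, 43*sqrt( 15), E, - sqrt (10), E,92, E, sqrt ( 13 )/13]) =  [ - 35 ,-4 , - sqrt( 10), sqrt( 13 )/13,sqrt( 5 )/5,E,E,E, sqrt( 15 ),3*sqrt( 2 ), 62* sqrt( 11 ) /5,  92, 43*sqrt (15 )] 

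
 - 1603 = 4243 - 5846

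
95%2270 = 95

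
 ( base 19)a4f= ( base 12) 2185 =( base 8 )7165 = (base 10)3701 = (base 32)3JL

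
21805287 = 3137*6951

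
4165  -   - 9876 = 14041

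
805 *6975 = 5614875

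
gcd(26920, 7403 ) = 673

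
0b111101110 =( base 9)608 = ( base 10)494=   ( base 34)ei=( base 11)40a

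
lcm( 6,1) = 6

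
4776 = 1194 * 4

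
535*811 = 433885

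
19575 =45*435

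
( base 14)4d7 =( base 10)973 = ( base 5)12343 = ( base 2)1111001101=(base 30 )12D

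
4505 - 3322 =1183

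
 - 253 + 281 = 28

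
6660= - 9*(  -  740 ) 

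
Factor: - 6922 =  - 2^1*3461^1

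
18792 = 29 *648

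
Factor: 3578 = 2^1*1789^1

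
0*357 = 0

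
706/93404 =353/46702 = 0.01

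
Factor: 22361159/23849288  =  2^(-3)* 929^( - 1 )*971^1*3209^( - 1)*23029^1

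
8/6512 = 1/814  =  0.00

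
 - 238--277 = 39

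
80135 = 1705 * 47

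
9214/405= 9214/405  =  22.75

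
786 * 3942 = 3098412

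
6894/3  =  2298 = 2298.00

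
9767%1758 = 977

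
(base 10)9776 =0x2630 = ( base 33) 8w8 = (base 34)8FI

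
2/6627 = 2/6627 = 0.00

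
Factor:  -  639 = - 3^2 *71^1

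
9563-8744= 819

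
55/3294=55/3294 = 0.02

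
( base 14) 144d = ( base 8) 7015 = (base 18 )b1f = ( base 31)3N1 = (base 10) 3597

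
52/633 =52/633 = 0.08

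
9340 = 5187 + 4153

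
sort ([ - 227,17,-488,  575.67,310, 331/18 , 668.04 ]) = [ - 488, - 227, 17,331/18, 310 , 575.67 , 668.04]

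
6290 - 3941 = 2349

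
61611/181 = 61611/181 = 340.39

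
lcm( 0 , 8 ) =0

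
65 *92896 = 6038240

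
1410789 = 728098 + 682691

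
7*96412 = 674884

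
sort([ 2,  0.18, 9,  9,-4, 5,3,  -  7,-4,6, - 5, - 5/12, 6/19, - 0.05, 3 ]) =[ - 7,- 5 ,  -  4, - 4, - 5/12, - 0.05, 0.18 , 6/19, 2,  3, 3, 5 , 6,  9,9 ] 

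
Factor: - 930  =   - 2^1 * 3^1*5^1* 31^1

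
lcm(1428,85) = 7140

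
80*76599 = 6127920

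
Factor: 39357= 3^2  *4373^1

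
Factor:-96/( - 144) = 2/3=2^1 * 3^( - 1 ) 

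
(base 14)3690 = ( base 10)9534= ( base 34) 88E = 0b10010100111110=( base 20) 13ge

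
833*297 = 247401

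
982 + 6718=7700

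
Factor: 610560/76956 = 2^6*3^1*5^1*  11^(- 2) = 960/121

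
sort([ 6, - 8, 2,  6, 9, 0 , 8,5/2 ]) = [  -  8,0,  2,5/2,  6, 6,8, 9 ] 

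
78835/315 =250 + 17/63 =250.27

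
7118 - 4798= 2320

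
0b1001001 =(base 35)23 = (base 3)2201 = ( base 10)73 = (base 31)2b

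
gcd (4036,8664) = 4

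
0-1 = - 1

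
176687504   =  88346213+88341291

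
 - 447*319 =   -  142593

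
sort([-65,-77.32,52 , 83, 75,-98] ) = [ - 98, - 77.32,-65,52  ,  75,83]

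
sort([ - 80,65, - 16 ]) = [-80,  -  16,65 ]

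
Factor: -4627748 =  - 2^2*53^1*83^1*263^1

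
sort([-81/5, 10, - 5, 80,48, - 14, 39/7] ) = [ - 81/5, - 14, - 5, 39/7, 10,48,  80 ]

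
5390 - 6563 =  - 1173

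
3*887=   2661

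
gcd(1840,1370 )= 10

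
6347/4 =6347/4 = 1586.75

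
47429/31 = 47429/31  =  1529.97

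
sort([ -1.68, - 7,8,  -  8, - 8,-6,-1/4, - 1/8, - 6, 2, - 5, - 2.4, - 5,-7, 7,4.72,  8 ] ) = [-8, - 8,  -  7, - 7, - 6, - 6, - 5, - 5 ,-2.4,  -  1.68, - 1/4, - 1/8, 2, 4.72, 7,8,8] 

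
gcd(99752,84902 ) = 2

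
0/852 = 0 = 0.00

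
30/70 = 3/7= 0.43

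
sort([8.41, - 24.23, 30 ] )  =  [-24.23,8.41 , 30 ]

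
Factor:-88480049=-7^1*787^1*16061^1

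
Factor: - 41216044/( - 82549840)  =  2^ ( - 2 )*5^( - 1)*619^( - 1) * 1667^( - 1) * 10304011^1 = 10304011/20637460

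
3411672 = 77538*44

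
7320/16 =457+1/2 = 457.50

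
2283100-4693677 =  - 2410577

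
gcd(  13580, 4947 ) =97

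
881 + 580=1461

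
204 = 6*34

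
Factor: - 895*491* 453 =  - 199068585 = -3^1*5^1 * 151^1*179^1*491^1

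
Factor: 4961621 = 7^1*708803^1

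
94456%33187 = 28082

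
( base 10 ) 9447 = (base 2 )10010011100111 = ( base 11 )7109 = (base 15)2bec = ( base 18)1b2f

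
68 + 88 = 156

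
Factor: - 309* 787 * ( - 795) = 3^2*5^1*53^1*103^1*787^1 = 193330485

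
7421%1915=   1676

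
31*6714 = 208134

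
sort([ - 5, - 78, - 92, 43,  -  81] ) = [  -  92, - 81, - 78 ,-5, 43]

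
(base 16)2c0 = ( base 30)NE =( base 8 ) 1300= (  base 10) 704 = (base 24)158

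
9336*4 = 37344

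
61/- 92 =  - 61/92   =  - 0.66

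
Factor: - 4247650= -2^1*5^2 * 11^1*7723^1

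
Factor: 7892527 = 7892527^1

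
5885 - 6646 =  - 761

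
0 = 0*330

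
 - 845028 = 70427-915455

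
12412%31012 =12412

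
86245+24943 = 111188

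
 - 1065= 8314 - 9379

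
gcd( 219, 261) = 3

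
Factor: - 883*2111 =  - 883^1*2111^1 = - 1864013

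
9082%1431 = 496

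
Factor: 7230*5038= 2^2*3^1*5^1* 11^1*229^1*241^1 = 36424740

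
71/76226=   71/76226 = 0.00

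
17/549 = 17/549=0.03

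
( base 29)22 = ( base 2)111100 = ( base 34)1q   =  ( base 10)60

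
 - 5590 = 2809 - 8399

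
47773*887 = 42374651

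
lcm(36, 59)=2124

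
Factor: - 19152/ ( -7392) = 2^ ( - 1 ) *3^1*11^(  -  1 )* 19^1 = 57/22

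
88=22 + 66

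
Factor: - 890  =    -  2^1*5^1  *  89^1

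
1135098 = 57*19914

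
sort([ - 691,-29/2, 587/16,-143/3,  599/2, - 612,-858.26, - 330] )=[-858.26,-691, - 612,- 330,-143/3,-29/2, 587/16, 599/2] 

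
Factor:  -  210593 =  - 197^1*1069^1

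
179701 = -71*(-2531)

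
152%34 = 16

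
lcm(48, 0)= 0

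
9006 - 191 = 8815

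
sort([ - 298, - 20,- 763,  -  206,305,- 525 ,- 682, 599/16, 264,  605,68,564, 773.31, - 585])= [ - 763, - 682, - 585, - 525, - 298, - 206, - 20, 599/16, 68 , 264 , 305,564, 605,773.31]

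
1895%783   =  329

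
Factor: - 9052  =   - 2^2*31^1*73^1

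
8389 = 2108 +6281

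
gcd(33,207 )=3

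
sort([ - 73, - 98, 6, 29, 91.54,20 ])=[  -  98, - 73, 6, 20,29,91.54]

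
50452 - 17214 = 33238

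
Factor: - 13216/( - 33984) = 2^( - 1)*3^( - 2 )*7^1 = 7/18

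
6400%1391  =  836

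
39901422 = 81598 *489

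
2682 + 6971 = 9653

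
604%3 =1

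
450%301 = 149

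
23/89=23/89 = 0.26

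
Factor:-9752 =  - 2^3*23^1*53^1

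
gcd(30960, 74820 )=2580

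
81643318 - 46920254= 34723064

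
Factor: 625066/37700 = 829/50 = 2^( - 1) * 5^(  -  2) * 829^1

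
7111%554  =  463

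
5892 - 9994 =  - 4102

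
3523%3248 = 275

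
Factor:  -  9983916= - 2^2*3^2 * 277331^1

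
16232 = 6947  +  9285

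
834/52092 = 139/8682 = 0.02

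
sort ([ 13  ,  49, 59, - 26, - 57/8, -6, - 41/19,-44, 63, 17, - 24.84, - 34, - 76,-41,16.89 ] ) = [ - 76, - 44, - 41, - 34 , - 26, - 24.84, - 57/8, - 6, - 41/19, 13, 16.89, 17, 49 , 59, 63 ]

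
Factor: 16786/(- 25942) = - 11^1*17^( - 1 )= - 11/17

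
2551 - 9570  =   - 7019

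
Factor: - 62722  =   - 2^1*11^1*2851^1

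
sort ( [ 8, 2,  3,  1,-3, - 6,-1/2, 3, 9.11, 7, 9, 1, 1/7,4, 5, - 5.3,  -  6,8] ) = [ - 6, -6  , - 5.3, - 3,  -  1/2 , 1/7, 1,1, 2, 3 , 3, 4,5, 7,8,8,  9, 9.11]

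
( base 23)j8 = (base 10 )445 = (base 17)193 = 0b110111101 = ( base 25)HK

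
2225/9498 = 2225/9498 = 0.23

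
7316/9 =7316/9 =812.89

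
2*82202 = 164404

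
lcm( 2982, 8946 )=8946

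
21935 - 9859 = 12076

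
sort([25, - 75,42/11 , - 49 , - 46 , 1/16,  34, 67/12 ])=[ - 75, - 49 , - 46,  1/16,42/11, 67/12, 25,34 ]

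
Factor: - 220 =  - 2^2*5^1*11^1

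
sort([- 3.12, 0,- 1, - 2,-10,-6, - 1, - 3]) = [-10, - 6, - 3.12, - 3, -2,-1, - 1,0] 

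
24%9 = 6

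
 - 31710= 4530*( - 7 ) 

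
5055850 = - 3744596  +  8800446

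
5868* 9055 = 53134740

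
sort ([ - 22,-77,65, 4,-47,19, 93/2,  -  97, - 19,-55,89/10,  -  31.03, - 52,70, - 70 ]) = [ - 97,-77,-70, - 55 , - 52,-47, - 31.03, - 22, - 19,4, 89/10,19,93/2,  65,70 ] 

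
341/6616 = 341/6616= 0.05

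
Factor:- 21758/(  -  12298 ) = 23/13 = 13^ ( - 1)*23^1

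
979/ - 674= - 2 + 369/674= - 1.45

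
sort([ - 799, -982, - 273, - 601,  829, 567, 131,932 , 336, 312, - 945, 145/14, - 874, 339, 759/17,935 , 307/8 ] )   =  [-982, - 945, - 874, - 799, - 601, - 273, 145/14, 307/8, 759/17,131, 312, 336,339, 567, 829, 932, 935]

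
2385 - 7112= - 4727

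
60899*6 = 365394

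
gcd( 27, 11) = 1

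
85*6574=558790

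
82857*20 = 1657140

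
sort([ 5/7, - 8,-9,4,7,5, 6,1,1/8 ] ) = [ - 9, - 8, 1/8,5/7 , 1,  4,5,  6  ,  7] 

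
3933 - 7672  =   - 3739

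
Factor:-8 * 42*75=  - 2^4*3^2 *5^2 * 7^1 = - 25200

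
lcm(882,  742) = 46746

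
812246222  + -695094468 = 117151754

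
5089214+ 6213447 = 11302661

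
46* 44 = 2024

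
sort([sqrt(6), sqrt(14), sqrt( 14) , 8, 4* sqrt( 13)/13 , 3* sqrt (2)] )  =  [4*sqrt(13)/13 , sqrt(6), sqrt( 14 ),sqrt(14),3*sqrt( 2 ),8]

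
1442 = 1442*1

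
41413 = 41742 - 329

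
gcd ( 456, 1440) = 24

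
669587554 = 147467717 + 522119837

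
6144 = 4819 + 1325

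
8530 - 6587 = 1943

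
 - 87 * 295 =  - 25665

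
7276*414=3012264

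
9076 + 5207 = 14283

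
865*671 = 580415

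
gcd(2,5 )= 1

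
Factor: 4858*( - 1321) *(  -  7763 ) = 2^1 * 7^2 * 347^1*1109^1*1321^1=   49818415934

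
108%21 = 3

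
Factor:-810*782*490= - 310375800=- 2^3*3^4* 5^2*7^2*17^1*23^1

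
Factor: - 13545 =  - 3^2*5^1 * 7^1*43^1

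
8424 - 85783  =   -77359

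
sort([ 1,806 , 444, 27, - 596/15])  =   [ - 596/15, 1,27,444, 806 ]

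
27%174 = 27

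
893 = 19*47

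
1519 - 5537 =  - 4018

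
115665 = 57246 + 58419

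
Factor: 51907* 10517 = 545905919 = 13^1*809^1*51907^1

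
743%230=53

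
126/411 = 42/137 = 0.31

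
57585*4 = 230340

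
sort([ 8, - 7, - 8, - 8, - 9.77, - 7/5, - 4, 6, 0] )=[ - 9.77,-8, - 8, - 7, - 4, - 7/5,0, 6, 8]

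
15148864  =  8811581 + 6337283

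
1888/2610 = 944/1305 = 0.72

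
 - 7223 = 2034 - 9257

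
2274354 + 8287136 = 10561490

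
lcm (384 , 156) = 4992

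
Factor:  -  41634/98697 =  - 13878/32899 = -2^1*3^3*167^ (  -  1 )*197^( - 1)*257^1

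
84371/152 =84371/152 = 555.07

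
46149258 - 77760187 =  - 31610929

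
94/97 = 94/97 =0.97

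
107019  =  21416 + 85603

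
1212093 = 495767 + 716326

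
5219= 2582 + 2637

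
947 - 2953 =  - 2006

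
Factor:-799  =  -17^1 * 47^1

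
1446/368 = 723/184 = 3.93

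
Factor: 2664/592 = 9/2 = 2^( -1 )*3^2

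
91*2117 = 192647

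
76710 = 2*38355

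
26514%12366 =1782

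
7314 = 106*69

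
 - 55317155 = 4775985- 60093140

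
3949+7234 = 11183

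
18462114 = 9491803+8970311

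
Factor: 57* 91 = 3^1*7^1*13^1*19^1 = 5187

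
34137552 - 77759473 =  - 43621921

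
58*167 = 9686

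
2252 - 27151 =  - 24899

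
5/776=5/776 = 0.01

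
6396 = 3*2132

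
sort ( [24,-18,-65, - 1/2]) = [ - 65, - 18, - 1/2, 24]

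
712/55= 12 + 52/55 = 12.95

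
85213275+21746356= 106959631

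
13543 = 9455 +4088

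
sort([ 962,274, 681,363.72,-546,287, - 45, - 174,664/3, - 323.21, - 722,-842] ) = [ - 842,  -  722, -546,- 323.21,-174 , - 45, 664/3,274,287, 363.72,681,962] 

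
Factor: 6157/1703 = 47/13 = 13^(-1)*47^1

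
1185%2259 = 1185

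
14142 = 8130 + 6012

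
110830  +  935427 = 1046257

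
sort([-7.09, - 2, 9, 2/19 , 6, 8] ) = [-7.09, - 2, 2/19, 6, 8, 9 ] 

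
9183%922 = 885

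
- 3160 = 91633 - 94793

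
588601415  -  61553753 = 527047662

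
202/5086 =101/2543 = 0.04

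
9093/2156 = 4 + 67/308 =4.22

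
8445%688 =189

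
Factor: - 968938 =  - 2^1 * 269^1*1801^1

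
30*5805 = 174150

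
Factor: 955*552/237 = 2^3*5^1*23^1*79^(- 1 )*191^1  =  175720/79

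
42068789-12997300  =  29071489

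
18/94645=18/94645 = 0.00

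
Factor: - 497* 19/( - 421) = 9443/421 = 7^1*19^1 * 71^1*421^( - 1)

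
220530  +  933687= 1154217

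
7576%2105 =1261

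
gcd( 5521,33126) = 5521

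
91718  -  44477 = 47241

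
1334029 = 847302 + 486727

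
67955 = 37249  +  30706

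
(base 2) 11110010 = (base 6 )1042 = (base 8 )362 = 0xf2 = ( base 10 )242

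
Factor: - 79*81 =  - 3^4*79^1 = - 6399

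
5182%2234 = 714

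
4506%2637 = 1869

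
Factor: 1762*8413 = 14823706 = 2^1*47^1*179^1 * 881^1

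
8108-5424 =2684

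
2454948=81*30308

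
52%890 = 52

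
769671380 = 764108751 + 5562629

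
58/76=29/38  =  0.76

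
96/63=1  +  11/21 = 1.52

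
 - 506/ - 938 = 253/469=0.54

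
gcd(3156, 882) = 6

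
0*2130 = 0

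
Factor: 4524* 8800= 39811200 = 2^7 * 3^1 * 5^2*11^1*13^1  *29^1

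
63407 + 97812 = 161219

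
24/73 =24/73 = 0.33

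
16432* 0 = 0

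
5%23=5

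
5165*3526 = 18211790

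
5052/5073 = 1684/1691=1.00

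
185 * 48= 8880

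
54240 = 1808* 30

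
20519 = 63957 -43438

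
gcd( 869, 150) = 1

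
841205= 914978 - 73773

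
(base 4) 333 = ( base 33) 1U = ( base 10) 63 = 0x3f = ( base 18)39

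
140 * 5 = 700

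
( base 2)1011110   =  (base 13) 73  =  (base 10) 94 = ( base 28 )3A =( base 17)59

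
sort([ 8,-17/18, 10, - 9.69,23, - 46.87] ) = [ - 46.87,- 9.69,-17/18,8, 10, 23 ]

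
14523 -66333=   -  51810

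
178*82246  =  14639788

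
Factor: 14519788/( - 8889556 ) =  - 3629947/2222389= - 13^( - 1)*170953^ ( - 1 )*3629947^1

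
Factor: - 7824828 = -2^2 *3^1 * 11^2*17^1* 317^1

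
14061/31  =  453 + 18/31 = 453.58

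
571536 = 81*7056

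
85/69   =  1 + 16/69 = 1.23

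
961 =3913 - 2952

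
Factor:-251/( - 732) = 2^( - 2 ) * 3^( - 1)* 61^( - 1)*251^1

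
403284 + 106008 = 509292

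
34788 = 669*52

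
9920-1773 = 8147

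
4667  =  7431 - 2764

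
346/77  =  346/77 = 4.49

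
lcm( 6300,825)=69300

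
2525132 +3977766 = 6502898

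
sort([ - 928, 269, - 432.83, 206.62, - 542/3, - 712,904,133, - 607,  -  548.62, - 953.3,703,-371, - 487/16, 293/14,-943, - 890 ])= [- 953.3,-943,  -  928,  -  890, - 712, - 607, -548.62,  -  432.83, - 371,  -  542/3,-487/16, 293/14, 133, 206.62,269, 703,904 ] 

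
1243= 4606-3363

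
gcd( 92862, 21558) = 6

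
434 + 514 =948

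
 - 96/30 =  - 4+4/5 =- 3.20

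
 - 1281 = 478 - 1759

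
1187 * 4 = 4748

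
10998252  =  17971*612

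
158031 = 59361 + 98670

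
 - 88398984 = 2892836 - 91291820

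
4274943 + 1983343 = 6258286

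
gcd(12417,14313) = 3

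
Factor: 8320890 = 2^1 * 3^1*5^1 * 277363^1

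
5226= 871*6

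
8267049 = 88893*93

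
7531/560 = 7531/560 = 13.45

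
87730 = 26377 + 61353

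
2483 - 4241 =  - 1758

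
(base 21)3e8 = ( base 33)1G8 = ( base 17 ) 5aa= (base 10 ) 1625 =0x659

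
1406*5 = 7030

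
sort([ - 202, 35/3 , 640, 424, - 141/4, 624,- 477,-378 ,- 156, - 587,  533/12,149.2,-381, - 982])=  [-982,-587,-477 ,-381, - 378 ,-202, - 156,  -  141/4, 35/3, 533/12, 149.2,424, 624, 640 ]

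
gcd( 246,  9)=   3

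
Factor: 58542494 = 2^1*29271247^1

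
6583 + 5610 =12193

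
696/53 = 696/53 = 13.13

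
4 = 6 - 2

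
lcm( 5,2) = 10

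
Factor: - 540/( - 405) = 4/3  =  2^2*3^ ( - 1 )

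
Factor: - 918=- 2^1  *  3^3 * 17^1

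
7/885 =7/885 = 0.01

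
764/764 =1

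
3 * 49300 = 147900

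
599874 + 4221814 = 4821688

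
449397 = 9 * 49933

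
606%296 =14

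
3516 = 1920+1596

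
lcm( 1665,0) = 0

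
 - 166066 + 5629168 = 5463102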